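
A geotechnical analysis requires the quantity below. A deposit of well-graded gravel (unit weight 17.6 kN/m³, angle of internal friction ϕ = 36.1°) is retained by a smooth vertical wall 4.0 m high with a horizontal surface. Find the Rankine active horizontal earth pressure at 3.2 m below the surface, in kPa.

14.6 kPa

K_a = (1 − sin φ)/(1 + sin φ) = 0.2585.
σ_h = K_a γ z = 0.2585 × 17.6 × 3.2 = 14.56 kPa.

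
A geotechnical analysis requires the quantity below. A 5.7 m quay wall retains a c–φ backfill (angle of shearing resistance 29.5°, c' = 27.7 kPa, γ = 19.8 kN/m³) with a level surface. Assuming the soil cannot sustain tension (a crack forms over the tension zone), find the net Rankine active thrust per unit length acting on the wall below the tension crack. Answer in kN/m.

2.74 kN/m

K_a = 0.3401; √K_a = 0.5832.
Tension-crack depth z_c = 2c/(γ√K_a) = 2×27.7/(19.8×0.5832) = 4.798 m.
σ_a at base = K_a γ H − 2c√K_a = 0.3401×19.8×5.7 − 2×27.7×0.5832 = 6.076 kPa.
P_a = ½ × 6.076 × (H − z_c) = 0.5×6.076×0.9022 = 2.741 kN/m.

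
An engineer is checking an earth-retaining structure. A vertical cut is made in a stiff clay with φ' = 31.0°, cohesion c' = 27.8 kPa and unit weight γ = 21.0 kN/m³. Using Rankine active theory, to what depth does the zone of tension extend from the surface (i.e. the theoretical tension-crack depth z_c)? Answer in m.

4.68 m

K_a = tan²(45° − 31.0°/2) = 0.3201; √K_a = 0.5658.
The active pressure is zero where K_a γ z = 2c√K_a, so z_c = 2c/(γ√K_a) = 2×27.8/(21.0×0.5658) = 4.680 m.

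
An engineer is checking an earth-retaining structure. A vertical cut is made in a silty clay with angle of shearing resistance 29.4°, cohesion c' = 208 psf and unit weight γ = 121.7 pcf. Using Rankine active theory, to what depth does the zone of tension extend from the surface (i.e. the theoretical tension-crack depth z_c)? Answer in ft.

5.85 ft

K_a = tan²(45° − 29.4°/2) = 0.3415; √K_a = 0.5844.
The active pressure is zero where K_a γ z = 2c√K_a, so z_c = 2c/(γ√K_a) = 2×208/(121.7×0.5844) = 5.850 ft.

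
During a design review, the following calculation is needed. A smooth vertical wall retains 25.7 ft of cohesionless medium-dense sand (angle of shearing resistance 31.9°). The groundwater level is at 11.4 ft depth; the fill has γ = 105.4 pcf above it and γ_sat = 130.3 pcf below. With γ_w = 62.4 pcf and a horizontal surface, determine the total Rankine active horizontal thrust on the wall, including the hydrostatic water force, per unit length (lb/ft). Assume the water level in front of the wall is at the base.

K_a = tan²(45° − φ/2) = 0.3085.
γ' = 130.3 − 62.4 = 67.90 pcf. Depth below WT = 14.3 ft.
σ'_h at WT = K_a γ d_w = 370.7 psf; at base = 370.7 + K_a γ' × 14.3 = 670.3 psf.
P₁ (0–11.4 ft) = ½×370.7×11.4 = 2113. P₂ (11.4–25.7 ft) = ½(370.7+670.3)×14.3 = 7443.
P_w = ½ γ_w h₂² = 0.5×62.4×14.3² = 6380. Total = 2113+7443+6380 = 15940 lb/ft.

15900 lb/ft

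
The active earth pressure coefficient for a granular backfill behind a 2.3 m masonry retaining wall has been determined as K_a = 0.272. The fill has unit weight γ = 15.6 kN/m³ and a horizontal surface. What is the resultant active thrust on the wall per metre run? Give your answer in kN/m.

11.2 kN/m

P = ½ K_a γ H² = 0.5 × 0.272 × 15.6 × 2.3² = 11.22 kN/m.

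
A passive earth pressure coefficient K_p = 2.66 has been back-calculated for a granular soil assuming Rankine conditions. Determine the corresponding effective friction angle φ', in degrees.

K_p = (1+sin φ)/(1−sin φ) ⇒ sin φ = (K_p − 1)/(K_p + 1) = 0.4536.
φ = arcsin(0.4536) = 26.97°.

27.0°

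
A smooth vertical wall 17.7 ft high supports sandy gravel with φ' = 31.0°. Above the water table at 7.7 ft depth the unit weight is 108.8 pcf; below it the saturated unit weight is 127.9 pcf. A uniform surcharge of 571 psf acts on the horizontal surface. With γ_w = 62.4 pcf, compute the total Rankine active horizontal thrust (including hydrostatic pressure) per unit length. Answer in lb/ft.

K_a = tan²(45° − φ/2) = 0.3201.
γ' = 127.9 − 62.4 = 65.50 pcf. h₂ = H − d_w = 10.0 ft.
σ'_h: at surface K_a·q = 182.8; at WT K_a(q+γd_w) = 450.9; at base K_a(q+γd_w+γ'h₂) = 660.6 psf.
P₁ = ½(182.8+450.9)×7.7 = 2440; P₂ = ½(450.9+660.6)×10.0 = 5558; P_w = ½γ_w h₂² = 3120.
Total = 2440+5558+3120 = 11120 lb/ft.

11100 lb/ft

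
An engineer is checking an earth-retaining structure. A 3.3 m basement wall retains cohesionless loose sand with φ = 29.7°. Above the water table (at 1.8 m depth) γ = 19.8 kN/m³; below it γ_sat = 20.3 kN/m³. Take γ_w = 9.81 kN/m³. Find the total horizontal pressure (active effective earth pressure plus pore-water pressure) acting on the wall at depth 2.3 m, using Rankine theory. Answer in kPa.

18.7 kPa

K_a = (1 − sin φ)/(1 + sin φ) = 0.3374.
γ' = 20.3 − 9.81 = 10.49 kN/m³.
Effective vertical stress at 2.3 m: σ'_v = 19.8×1.8 + 10.49×0.500 = 40.88 kPa.
σ'_h = K_a σ'_v = 0.3374 × 40.88 = 13.79 kPa; u = γ_w × 0.500 = 4.905 kPa.
Total σ_h = 13.79 + 4.905 = 18.70 kPa.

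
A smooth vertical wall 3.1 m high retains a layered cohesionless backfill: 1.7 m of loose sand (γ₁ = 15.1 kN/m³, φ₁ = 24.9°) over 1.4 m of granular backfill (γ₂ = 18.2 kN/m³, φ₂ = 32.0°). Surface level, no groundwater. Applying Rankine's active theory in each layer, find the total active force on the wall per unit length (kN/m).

25.4 kN/m

K_a1 = tan²(45°−24.9°/2) = 0.4074; K_a2 = tan²(45°−32.0°/2) = 0.3073.
Layer 1: σ at base = K_a1 γ₁ h₁ = 10.46 kPa; P₁ = ½×10.46×1.7 = 8.890.
Layer 2: σ_v at top = γ₁h₁ = 25.67; σ_h top = K_a2×25.67 = 7.887; σ_h base = K_a2×(25.67+18.2×1.4) = 15.72.
P₂ = ½(7.887+15.72)×1.4 = 16.52. Total P_a = 8.890+16.52 = 25.41 kN/m.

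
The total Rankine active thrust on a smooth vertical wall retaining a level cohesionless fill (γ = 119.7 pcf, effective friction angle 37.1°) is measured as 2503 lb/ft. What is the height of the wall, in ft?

K_a = 0.2475. P_a = ½ K_a γ H² ⇒ H = √(2P_a/(K_a γ)).
H = √(2×2503/(0.2475×119.7)) = 13.00 ft.

13.0 ft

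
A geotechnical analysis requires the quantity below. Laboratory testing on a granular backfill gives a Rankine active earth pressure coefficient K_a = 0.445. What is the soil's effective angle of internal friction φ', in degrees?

K_a = tan²(45° − φ/2) ⇒ 45° − φ/2 = arctan(√0.445) = 33.71°.
φ = 2(45° − 33.71°) = 22.59°.

22.6°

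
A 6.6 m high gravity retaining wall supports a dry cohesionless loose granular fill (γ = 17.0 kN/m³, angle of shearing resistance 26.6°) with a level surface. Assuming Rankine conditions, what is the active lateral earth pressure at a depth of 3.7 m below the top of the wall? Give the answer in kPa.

24.0 kPa

K_a = (1 − sin φ)/(1 + sin φ) = 0.3814.
σ_h = K_a γ z = 0.3814 × 17.0 × 3.7 = 23.99 kPa.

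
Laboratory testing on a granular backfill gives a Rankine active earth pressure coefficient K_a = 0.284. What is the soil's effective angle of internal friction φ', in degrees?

K_a = tan²(45° − φ/2) ⇒ 45° − φ/2 = arctan(√0.284) = 28.05°.
φ = 2(45° − 28.05°) = 33.89°.

33.9°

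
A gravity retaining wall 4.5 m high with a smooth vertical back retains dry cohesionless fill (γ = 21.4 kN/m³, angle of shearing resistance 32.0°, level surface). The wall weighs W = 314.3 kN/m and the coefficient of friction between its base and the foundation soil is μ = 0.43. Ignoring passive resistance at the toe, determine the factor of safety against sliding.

2.03

K_a = tan²(45° − 32.0°/2) = 0.3073.
P_a = ½K_aγH² = 0.5×0.3073×21.4×4.5² = 66.58 kN/m, acting at H/3 = 1.500 m above the base.
FS_sliding = μW / P_a = 0.43×314.3 / 66.58 = 2.030.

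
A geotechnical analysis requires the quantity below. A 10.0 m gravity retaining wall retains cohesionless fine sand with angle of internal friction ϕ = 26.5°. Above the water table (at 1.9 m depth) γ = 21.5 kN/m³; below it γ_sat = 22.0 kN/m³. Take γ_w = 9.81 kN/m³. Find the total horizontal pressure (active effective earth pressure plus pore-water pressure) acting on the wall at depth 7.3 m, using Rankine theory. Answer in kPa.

93.8 kPa

K_a = (1 − sin φ)/(1 + sin φ) = 0.3829.
γ' = 22.0 − 9.81 = 12.19 kN/m³.
Effective vertical stress at 7.3 m: σ'_v = 21.5×1.9 + 12.19×5.40 = 106.7 kPa.
σ'_h = K_a σ'_v = 0.3829 × 106.7 = 40.85 kPa; u = γ_w × 5.40 = 52.97 kPa.
Total σ_h = 40.85 + 52.97 = 93.82 kPa.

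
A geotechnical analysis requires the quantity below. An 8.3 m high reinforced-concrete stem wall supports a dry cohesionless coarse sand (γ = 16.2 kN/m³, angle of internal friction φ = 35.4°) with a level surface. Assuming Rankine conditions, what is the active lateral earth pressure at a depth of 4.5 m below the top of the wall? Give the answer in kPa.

19.4 kPa

K_a = (1 − sin φ)/(1 + sin φ) = 0.2664.
σ_h = K_a γ z = 0.2664 × 16.2 × 4.5 = 19.42 kPa.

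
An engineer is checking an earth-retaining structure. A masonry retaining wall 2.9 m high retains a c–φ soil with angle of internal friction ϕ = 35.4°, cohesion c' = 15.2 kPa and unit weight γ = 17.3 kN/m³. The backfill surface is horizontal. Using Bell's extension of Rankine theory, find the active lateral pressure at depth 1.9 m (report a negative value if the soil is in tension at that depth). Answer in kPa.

K_a = (1 − sin φ)/(1 + sin φ) = 0.2664.
σ_a = K_a γ z − 2c√K_a = 0.2664×17.3×1.9 − 2×15.2×0.5161 = -6.934 kPa.

-6.93 kPa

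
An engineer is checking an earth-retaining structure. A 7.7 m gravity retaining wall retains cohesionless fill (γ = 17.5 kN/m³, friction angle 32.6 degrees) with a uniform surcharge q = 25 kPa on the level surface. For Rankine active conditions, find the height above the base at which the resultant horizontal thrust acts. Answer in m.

K_a = 0.2997.
Triangular part P₁ = ½K_aγH² = 155.5 at H/3 = 2.567 m; rectangular part P₂ = K_a q H = 57.70 at H/2 = 3.850 m.
ȳ = (P₁·2.567 + P₂·3.850)/(P₁+P₂) = 2.914 m.

2.91 m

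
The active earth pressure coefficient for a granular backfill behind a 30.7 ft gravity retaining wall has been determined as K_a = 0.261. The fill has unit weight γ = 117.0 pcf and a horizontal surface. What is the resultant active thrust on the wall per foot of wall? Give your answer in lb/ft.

P = ½ K_a γ H² = 0.5 × 0.261 × 117.0 × 30.7² = 14390 lb/ft.

14400 lb/ft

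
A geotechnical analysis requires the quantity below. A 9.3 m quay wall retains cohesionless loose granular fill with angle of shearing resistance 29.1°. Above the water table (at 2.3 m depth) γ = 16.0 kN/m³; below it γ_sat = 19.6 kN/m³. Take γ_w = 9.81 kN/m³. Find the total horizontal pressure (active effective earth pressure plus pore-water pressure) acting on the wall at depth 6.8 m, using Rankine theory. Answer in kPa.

72.1 kPa

K_a = (1 − sin φ)/(1 + sin φ) = 0.3456.
γ' = 19.6 − 9.81 = 9.790 kN/m³.
Effective vertical stress at 6.8 m: σ'_v = 16.0×2.3 + 9.790×4.50 = 80.86 kPa.
σ'_h = K_a σ'_v = 0.3456 × 80.86 = 27.94 kPa; u = γ_w × 4.50 = 44.15 kPa.
Total σ_h = 27.94 + 44.15 = 72.09 kPa.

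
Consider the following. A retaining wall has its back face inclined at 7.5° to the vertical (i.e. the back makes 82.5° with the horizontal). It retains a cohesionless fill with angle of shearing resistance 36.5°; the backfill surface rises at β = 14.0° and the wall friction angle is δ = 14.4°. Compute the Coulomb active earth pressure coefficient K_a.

K_a = sin²(α+φ) / [sin²α · sin(α−δ) · (1 + √{sin(φ+δ)sin(φ−β) / (sin(α−δ)sin(α+β))})²].
With α = 82.5°, φ = 36.5°, δ = 14.4°, β = 14.0°: K_a = 0.3413.

0.341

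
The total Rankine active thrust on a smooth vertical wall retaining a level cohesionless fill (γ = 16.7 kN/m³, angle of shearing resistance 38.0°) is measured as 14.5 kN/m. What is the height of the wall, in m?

2.70 m

K_a = 0.2379. P_a = ½ K_a γ H² ⇒ H = √(2P_a/(K_a γ)).
H = √(2×14.5/(0.2379×16.7)) = 2.702 m.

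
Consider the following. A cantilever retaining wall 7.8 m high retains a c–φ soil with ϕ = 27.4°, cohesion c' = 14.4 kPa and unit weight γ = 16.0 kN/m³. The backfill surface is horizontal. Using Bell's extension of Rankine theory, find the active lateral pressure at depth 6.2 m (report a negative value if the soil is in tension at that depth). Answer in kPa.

K_a = (1 − sin φ)/(1 + sin φ) = 0.3697.
σ_a = K_a γ z − 2c√K_a = 0.3697×16.0×6.2 − 2×14.4×0.6080 = 19.16 kPa.

19.2 kPa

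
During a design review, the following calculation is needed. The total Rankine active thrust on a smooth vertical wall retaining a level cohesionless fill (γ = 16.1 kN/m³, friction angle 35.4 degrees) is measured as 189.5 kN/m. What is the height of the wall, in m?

9.40 m

K_a = 0.2664. P_a = ½ K_a γ H² ⇒ H = √(2P_a/(K_a γ)).
H = √(2×189.5/(0.2664×16.1)) = 9.400 m.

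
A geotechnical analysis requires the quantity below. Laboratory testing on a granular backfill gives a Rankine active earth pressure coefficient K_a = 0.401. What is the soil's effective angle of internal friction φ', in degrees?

25.3°

K_a = tan²(45° − φ/2) ⇒ 45° − φ/2 = arctan(√0.401) = 32.34°.
φ = 2(45° − 32.34°) = 25.31°.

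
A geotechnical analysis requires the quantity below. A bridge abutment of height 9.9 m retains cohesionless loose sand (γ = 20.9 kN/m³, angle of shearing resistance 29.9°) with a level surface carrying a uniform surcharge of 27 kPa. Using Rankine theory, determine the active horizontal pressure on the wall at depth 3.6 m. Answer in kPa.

34.2 kPa

K_a = (1 − sin φ)/(1 + sin φ) = 0.3347.
σ_v = γz + q = 20.9 × 3.6 + 27 = 102.2 kPa.
σ_h = K_a σ_v = 0.3347 × 102.2 = 34.22 kPa.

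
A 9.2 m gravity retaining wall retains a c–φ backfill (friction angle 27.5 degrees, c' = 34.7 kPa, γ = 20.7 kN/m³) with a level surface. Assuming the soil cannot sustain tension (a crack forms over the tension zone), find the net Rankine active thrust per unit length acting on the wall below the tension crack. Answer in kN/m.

51.5 kN/m

K_a = 0.3682; √K_a = 0.6068.
Tension-crack depth z_c = 2c/(γ√K_a) = 2×34.7/(20.7×0.6068) = 5.525 m.
σ_a at base = K_a γ H − 2c√K_a = 0.3682×20.7×9.2 − 2×34.7×0.6068 = 28.01 kPa.
P_a = ½ × 28.01 × (H − z_c) = 0.5×28.01×3.675 = 51.47 kN/m.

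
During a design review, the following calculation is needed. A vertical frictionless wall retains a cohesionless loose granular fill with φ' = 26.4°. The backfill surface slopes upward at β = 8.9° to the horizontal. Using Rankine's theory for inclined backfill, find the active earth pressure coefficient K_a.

0.402

K_a = cos β · (cos β − √(cos²β − cos²φ)) / (cos β + √(cos²β − cos²φ)).
cos β = 0.9880, cos φ = 0.8957, √(cos²β − cos²φ) = 0.4169.
K_a = 0.9880 × (0.9880 − 0.4169)/(0.9880 + 0.4169) = 0.4016.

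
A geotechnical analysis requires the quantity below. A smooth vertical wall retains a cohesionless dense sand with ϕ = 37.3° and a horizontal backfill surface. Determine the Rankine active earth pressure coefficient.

K_a = (1 − sin φ)/(1 + sin φ) = (1 − sin 37.3°)/(1 + sin 37.3°) = 0.2453.

0.245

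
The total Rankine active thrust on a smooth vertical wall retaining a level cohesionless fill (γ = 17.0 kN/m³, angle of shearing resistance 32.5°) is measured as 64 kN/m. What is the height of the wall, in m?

5.00 m

K_a = 0.3010. P_a = ½ K_a γ H² ⇒ H = √(2P_a/(K_a γ)).
H = √(2×64/(0.3010×17.0)) = 5.002 m.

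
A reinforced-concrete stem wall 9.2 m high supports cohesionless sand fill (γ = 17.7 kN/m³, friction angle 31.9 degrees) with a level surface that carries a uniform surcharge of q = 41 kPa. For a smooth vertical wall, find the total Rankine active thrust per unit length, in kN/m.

K_a = tan²(45° − φ/2) = 0.3085.
Soil triangle: ½ K_a γ H² = 0.5×0.3085×17.7×9.2² = 231.1 kN/m.
Surcharge rectangle: K_a q H = 0.3085×41×9.2 = 116.4 kN/m.
Total = 231.1 + 116.4 = 347.5 kN/m.

347 kN/m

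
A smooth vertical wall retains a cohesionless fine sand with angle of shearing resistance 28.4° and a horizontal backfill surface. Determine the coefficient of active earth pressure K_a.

K_a = tan²(45° − φ/2) = tan²(30.80°) = 0.3554.

0.355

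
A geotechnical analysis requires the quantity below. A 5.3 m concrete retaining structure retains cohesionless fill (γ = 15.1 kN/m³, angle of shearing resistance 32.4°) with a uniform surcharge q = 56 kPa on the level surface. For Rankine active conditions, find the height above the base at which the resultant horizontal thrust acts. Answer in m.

K_a = 0.3022.
Triangular part P₁ = ½K_aγH² = 64.10 at H/3 = 1.767 m; rectangular part P₂ = K_a q H = 89.70 at H/2 = 2.650 m.
ȳ = (P₁·1.767 + P₂·2.650)/(P₁+P₂) = 2.282 m.

2.28 m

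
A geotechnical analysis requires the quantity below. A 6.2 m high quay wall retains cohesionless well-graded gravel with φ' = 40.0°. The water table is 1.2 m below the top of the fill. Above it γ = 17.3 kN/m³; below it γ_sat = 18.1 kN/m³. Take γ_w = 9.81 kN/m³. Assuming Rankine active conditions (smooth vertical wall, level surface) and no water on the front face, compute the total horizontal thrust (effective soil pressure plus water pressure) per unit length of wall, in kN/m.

170 kN/m

K_a = tan²(45° − φ/2) = 0.2174.
γ' = 18.1 − 9.81 = 8.290 kN/m³. Depth below WT = 5.0 m.
σ'_h at WT = K_a γ d_w = 4.514 kPa; at base = 4.514 + K_a γ' × 5.0 = 13.53 kPa.
P₁ (0–1.2 m) = ½×4.514×1.2 = 2.708. P₂ (1.2–6.2 m) = ½(4.514+13.53)×5.0 = 45.10.
P_w = ½ γ_w h₂² = 0.5×9.81×5.0² = 122.6. Total = 2.708+45.10+122.6 = 170.4 kN/m.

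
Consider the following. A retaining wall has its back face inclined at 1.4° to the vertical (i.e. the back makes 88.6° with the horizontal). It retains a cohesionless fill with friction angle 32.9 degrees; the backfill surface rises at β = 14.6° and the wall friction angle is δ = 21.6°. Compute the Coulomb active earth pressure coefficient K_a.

0.336

K_a = sin²(α+φ) / [sin²α · sin(α−δ) · (1 + √{sin(φ+δ)sin(φ−β) / (sin(α−δ)sin(α+β))})²].
With α = 88.6°, φ = 32.9°, δ = 21.6°, β = 14.6°: K_a = 0.3358.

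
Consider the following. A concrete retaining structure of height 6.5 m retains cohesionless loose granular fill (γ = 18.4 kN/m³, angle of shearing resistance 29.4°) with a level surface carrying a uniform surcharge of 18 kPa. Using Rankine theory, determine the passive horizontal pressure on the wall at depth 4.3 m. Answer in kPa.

284 kPa

K_p = (1 + sin φ)/(1 − sin φ) = 2.929.
σ_v = γz + q = 18.4 × 4.3 + 18 = 97.12 kPa.
σ_h = K_p σ_v = 2.929 × 97.12 = 284.4 kPa.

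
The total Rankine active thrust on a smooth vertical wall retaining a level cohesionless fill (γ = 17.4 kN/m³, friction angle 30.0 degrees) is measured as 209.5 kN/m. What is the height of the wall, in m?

8.50 m

K_a = 0.3333. P_a = ½ K_a γ H² ⇒ H = √(2P_a/(K_a γ)).
H = √(2×209.5/(0.3333×17.4)) = 8.499 m.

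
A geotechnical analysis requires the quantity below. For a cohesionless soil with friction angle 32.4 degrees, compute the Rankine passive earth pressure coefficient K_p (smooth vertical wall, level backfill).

K_p = (1 + sin φ)/(1 − sin φ) = tan²(45° + 32.4°/2) = 3.309.

3.31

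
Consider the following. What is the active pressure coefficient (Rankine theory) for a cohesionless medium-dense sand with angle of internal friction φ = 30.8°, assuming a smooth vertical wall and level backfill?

K_a = tan²(45° − φ/2) = tan²(29.60°) = 0.3227.

0.323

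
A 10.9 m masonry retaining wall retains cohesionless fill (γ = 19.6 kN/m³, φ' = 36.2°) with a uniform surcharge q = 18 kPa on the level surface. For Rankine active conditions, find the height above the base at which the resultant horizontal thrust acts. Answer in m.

K_a = 0.2574.
Triangular part P₁ = ½K_aγH² = 299.7 at H/3 = 3.633 m; rectangular part P₂ = K_a q H = 50.50 at H/2 = 5.450 m.
ȳ = (P₁·3.633 + P₂·5.450)/(P₁+P₂) = 3.895 m.

3.90 m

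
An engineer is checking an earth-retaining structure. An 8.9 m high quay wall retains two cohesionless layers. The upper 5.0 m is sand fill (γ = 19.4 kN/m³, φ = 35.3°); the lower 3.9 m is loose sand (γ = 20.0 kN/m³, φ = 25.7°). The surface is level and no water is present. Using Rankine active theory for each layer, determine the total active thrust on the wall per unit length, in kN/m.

274 kN/m

K_a1 = tan²(45°−35.3°/2) = 0.2675; K_a2 = tan²(45°−25.7°/2) = 0.3950.
Layer 1: σ at base = K_a1 γ₁ h₁ = 25.95 kPa; P₁ = ½×25.95×5.0 = 64.88.
Layer 2: σ_v at top = γ₁h₁ = 97.00; σ_h top = K_a2×97.00 = 38.32; σ_h base = K_a2×(97.00+20.0×3.9) = 69.13.
P₂ = ½(38.32+69.13)×3.9 = 209.5. Total P_a = 64.88+209.5 = 274.4 kN/m.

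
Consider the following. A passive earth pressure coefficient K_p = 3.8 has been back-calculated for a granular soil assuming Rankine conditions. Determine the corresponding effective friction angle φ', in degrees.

K_p = (1+sin φ)/(1−sin φ) ⇒ sin φ = (K_p − 1)/(K_p + 1) = 0.5833.
φ = arcsin(0.5833) = 35.69°.

35.7°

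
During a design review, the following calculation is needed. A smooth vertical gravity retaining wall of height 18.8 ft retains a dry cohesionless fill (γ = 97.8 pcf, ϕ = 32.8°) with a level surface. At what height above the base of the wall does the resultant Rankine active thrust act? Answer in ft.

K_a = 0.2973.
The pressure distribution is triangular, so the resultant acts at H/3 above the base = 18.8/3 = 6.267 ft.

6.27 ft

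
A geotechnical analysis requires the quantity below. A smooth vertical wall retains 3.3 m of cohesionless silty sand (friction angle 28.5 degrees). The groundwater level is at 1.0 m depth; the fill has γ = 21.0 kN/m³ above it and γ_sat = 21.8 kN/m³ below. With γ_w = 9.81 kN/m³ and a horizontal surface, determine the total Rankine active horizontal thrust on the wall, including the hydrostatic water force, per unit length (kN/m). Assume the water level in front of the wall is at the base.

K_a = tan²(45° − φ/2) = 0.3540.
γ' = 21.8 − 9.81 = 11.99 kN/m³. Depth below WT = 2.3 m.
σ'_h at WT = K_a γ d_w = 7.433 kPa; at base = 7.433 + K_a γ' × 2.3 = 17.19 kPa.
P₁ (0–1.0 m) = ½×7.433×1.0 = 3.716. P₂ (1.0–3.3 m) = ½(7.433+17.19)×2.3 = 28.32.
P_w = ½ γ_w h₂² = 0.5×9.81×2.3² = 25.95. Total = 3.716+28.32+25.95 = 57.98 kN/m.

58.0 kN/m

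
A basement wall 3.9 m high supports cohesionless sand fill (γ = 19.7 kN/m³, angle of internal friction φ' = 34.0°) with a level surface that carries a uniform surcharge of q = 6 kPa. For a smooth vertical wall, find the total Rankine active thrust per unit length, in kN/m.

K_a = tan²(45° − φ/2) = 0.2827.
Soil triangle: ½ K_a γ H² = 0.5×0.2827×19.7×3.9² = 42.36 kN/m.
Surcharge rectangle: K_a q H = 0.2827×6×3.9 = 6.616 kN/m.
Total = 42.36 + 6.616 = 48.97 kN/m.

49.0 kN/m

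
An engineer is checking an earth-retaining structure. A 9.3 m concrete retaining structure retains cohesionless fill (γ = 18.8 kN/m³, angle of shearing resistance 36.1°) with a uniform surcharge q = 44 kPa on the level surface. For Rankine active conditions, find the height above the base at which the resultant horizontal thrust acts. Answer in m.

3.62 m

K_a = 0.2585.
Triangular part P₁ = ½K_aγH² = 210.2 at H/3 = 3.100 m; rectangular part P₂ = K_a q H = 105.8 at H/2 = 4.650 m.
ȳ = (P₁·3.100 + P₂·4.650)/(P₁+P₂) = 3.619 m.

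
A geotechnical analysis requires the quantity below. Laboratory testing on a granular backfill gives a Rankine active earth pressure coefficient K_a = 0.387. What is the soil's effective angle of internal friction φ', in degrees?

26.2°

K_a = tan²(45° − φ/2) ⇒ 45° − φ/2 = arctan(√0.387) = 31.89°.
φ = 2(45° − 31.89°) = 26.23°.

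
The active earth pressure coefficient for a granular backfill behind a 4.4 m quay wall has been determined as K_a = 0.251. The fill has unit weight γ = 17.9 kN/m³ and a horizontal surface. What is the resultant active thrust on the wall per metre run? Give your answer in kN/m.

43.5 kN/m

P = ½ K_a γ H² = 0.5 × 0.251 × 17.9 × 4.4² = 43.49 kN/m.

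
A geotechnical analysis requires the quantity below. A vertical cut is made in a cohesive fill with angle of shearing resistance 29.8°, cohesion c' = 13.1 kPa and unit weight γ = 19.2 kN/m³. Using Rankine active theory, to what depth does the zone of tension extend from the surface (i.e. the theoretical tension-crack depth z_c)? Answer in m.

K_a = tan²(45° − 29.8°/2) = 0.3360; √K_a = 0.5797.
The active pressure is zero where K_a γ z = 2c√K_a, so z_c = 2c/(γ√K_a) = 2×13.1/(19.2×0.5797) = 2.354 m.

2.35 m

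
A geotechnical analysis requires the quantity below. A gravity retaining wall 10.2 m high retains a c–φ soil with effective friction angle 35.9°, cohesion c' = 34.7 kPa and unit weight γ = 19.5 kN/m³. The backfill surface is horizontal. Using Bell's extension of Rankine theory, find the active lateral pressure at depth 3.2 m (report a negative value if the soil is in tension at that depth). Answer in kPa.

-19.2 kPa

K_a = (1 − sin φ)/(1 + sin φ) = 0.2607.
σ_a = K_a γ z − 2c√K_a = 0.2607×19.5×3.2 − 2×34.7×0.5106 = -19.17 kPa.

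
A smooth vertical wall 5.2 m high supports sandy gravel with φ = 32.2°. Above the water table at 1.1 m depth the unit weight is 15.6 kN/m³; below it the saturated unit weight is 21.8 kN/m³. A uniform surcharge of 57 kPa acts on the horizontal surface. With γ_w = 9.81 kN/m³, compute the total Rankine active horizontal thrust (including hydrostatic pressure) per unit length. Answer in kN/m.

228 kN/m

K_a = tan²(45° − φ/2) = 0.3047.
γ' = 21.8 − 9.81 = 11.99 kN/m³. h₂ = H − d_w = 4.1 m.
σ'_h: at surface K_a·q = 17.37; at WT K_a(q+γd_w) = 22.60; at base K_a(q+γd_w+γ'h₂) = 37.58 kPa.
P₁ = ½(17.37+22.60)×1.1 = 21.98; P₂ = ½(22.60+37.58)×4.1 = 123.4; P_w = ½γ_w h₂² = 82.45.
Total = 21.98+123.4+82.45 = 227.8 kN/m.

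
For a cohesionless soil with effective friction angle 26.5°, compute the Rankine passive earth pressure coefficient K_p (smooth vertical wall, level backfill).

K_p = (1 + sin φ)/(1 − sin φ) = tan²(45° + 26.5°/2) = 2.611.

2.61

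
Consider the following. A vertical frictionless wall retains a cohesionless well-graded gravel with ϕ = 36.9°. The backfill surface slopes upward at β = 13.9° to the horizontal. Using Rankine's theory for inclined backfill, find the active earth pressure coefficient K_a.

K_a = cos β · (cos β − √(cos²β − cos²φ)) / (cos β + √(cos²β − cos²φ)).
cos β = 0.9707, cos φ = 0.7997, √(cos²β − cos²φ) = 0.5503.
K_a = 0.9707 × (0.9707 − 0.5503)/(0.9707 + 0.5503) = 0.2683.

0.268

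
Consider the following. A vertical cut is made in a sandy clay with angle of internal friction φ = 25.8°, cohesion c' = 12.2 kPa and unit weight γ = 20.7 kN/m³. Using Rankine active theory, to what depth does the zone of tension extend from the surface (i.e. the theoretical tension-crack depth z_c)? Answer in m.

K_a = tan²(45° − 25.8°/2) = 0.3935; √K_a = 0.6273.
The active pressure is zero where K_a γ z = 2c√K_a, so z_c = 2c/(γ√K_a) = 2×12.2/(20.7×0.6273) = 1.879 m.

1.88 m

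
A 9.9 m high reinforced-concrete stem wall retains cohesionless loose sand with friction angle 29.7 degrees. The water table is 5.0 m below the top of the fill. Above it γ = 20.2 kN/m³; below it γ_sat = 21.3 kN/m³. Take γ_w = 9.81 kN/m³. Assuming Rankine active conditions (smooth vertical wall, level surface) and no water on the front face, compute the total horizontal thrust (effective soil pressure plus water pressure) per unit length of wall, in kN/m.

K_a = tan²(45° − φ/2) = 0.3374.
γ' = 21.3 − 9.81 = 11.49 kN/m³. Depth below WT = 4.9 m.
σ'_h at WT = K_a γ d_w = 34.08 kPa; at base = 34.08 + K_a γ' × 4.9 = 53.07 kPa.
P₁ (0–5.0 m) = ½×34.08×5.0 = 85.19. P₂ (5.0–9.9 m) = ½(34.08+53.07)×4.9 = 213.5.
P_w = ½ γ_w h₂² = 0.5×9.81×4.9² = 117.8. Total = 85.19+213.5+117.8 = 416.5 kN/m.

416 kN/m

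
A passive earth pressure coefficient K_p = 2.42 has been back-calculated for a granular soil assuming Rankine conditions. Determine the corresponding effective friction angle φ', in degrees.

K_p = (1+sin φ)/(1−sin φ) ⇒ sin φ = (K_p − 1)/(K_p + 1) = 0.4152.
φ = arcsin(0.4152) = 24.53°.

24.5°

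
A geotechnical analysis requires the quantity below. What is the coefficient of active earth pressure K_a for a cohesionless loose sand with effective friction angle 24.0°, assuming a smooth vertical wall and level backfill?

K_a = tan²(45° − φ/2) = tan²(33.00°) = 0.4217.

0.422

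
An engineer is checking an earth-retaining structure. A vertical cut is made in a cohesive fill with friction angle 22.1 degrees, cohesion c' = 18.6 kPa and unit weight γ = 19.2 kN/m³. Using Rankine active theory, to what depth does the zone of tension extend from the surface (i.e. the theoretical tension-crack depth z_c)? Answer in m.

2.88 m

K_a = tan²(45° − 22.1°/2) = 0.4533; √K_a = 0.6732.
The active pressure is zero where K_a γ z = 2c√K_a, so z_c = 2c/(γ√K_a) = 2×18.6/(19.2×0.6732) = 2.878 m.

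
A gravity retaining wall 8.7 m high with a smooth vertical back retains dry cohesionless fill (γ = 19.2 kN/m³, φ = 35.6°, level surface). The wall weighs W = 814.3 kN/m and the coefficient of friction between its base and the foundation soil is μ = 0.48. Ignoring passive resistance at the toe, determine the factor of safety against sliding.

K_a = tan²(45° − 35.6°/2) = 0.2641.
P_a = ½K_aγH² = 0.5×0.2641×19.2×8.7² = 191.9 kN/m, acting at H/3 = 2.900 m above the base.
FS_sliding = μW / P_a = 0.48×814.3 / 191.9 = 2.037.

2.04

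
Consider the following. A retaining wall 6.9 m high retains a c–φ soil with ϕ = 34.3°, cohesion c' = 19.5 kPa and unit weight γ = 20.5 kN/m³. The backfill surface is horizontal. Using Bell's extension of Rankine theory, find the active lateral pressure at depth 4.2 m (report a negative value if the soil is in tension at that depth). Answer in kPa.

3.43 kPa

K_a = (1 − sin φ)/(1 + sin φ) = 0.2792.
σ_a = K_a γ z − 2c√K_a = 0.2792×20.5×4.2 − 2×19.5×0.5284 = 3.430 kPa.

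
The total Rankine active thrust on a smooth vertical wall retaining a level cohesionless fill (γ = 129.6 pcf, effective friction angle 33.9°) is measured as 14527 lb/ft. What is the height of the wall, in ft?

K_a = 0.2839. P_a = ½ K_a γ H² ⇒ H = √(2P_a/(K_a γ)).
H = √(2×14527/(0.2839×129.6)) = 28.10 ft.

28.1 ft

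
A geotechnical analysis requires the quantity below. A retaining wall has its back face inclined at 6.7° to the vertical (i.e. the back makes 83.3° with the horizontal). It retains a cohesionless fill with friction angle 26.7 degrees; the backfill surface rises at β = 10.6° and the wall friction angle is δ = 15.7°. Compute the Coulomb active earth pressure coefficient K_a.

K_a = sin²(α+φ) / [sin²α · sin(α−δ) · (1 + √{sin(φ+δ)sin(φ−β) / (sin(α−δ)sin(α+β))})²].
With α = 83.3°, φ = 26.7°, δ = 15.7°, β = 10.6°: K_a = 0.4604.

0.460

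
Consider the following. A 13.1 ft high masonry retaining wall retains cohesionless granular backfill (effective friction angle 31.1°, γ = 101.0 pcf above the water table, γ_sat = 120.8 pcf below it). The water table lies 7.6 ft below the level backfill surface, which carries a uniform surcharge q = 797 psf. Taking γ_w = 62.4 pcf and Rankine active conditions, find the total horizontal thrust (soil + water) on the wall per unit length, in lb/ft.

K_a = tan²(45° − φ/2) = 0.3188.
γ' = 120.8 − 62.4 = 58.40 pcf. h₂ = H − d_w = 5.5 ft.
σ'_h: at surface K_a·q = 254.1; at WT K_a(q+γd_w) = 498.8; at base K_a(q+γd_w+γ'h₂) = 601.2 psf.
P₁ = ½(254.1+498.8)×7.6 = 2861; P₂ = ½(498.8+601.2)×5.5 = 3025; P_w = ½γ_w h₂² = 943.8.
Total = 2861+3025+943.8 = 6830 lb/ft.

6830 lb/ft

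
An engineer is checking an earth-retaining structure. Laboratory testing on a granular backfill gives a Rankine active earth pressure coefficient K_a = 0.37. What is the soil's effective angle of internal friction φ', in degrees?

27.4°

K_a = tan²(45° − φ/2) ⇒ 45° − φ/2 = arctan(√0.37) = 31.31°.
φ = 2(45° − 31.31°) = 27.38°.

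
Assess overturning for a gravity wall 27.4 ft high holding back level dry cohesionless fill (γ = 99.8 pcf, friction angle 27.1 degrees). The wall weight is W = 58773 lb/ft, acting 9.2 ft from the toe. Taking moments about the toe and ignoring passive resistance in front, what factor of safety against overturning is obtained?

4.22

K_a = tan²(45° − 27.1°/2) = 0.3741.
P_a = ½K_aγH² = 0.5×0.3741×99.8×27.4² = 14010 lb/ft, acting at H/3 = 9.133 ft above the base.
Overturning moment M_o = P_a × H/3 = 14010 × 9.133 = 128000.
Resisting moment M_r = W × 9.2 = 58773 × 9.2 = 540700.
FS_overturning = M_r/M_o = 540700/128000 = 4.225.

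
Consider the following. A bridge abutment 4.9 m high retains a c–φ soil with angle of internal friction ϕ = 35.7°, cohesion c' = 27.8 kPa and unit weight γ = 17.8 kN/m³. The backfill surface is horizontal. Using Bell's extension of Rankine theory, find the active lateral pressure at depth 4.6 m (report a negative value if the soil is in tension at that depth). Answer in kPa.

K_a = (1 − sin φ)/(1 + sin φ) = 0.2630.
σ_a = K_a γ z − 2c√K_a = 0.2630×17.8×4.6 − 2×27.8×0.5128 = -6.979 kPa.

-6.98 kPa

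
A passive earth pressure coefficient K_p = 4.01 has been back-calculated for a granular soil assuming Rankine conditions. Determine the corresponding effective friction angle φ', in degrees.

K_p = (1+sin φ)/(1−sin φ) ⇒ sin φ = (K_p − 1)/(K_p + 1) = 0.6008.
φ = arcsin(0.6008) = 36.93°.

36.9°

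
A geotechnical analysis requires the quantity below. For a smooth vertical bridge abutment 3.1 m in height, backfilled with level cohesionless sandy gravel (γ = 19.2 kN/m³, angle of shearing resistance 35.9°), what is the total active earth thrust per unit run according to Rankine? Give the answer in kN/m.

K_a = tan²(45° − φ/2) = 0.2607.
P_a = ½ K_a γ H² = 0.5 × 0.2607 × 19.2 × 3.1² = 24.05 kN/m.

24.1 kN/m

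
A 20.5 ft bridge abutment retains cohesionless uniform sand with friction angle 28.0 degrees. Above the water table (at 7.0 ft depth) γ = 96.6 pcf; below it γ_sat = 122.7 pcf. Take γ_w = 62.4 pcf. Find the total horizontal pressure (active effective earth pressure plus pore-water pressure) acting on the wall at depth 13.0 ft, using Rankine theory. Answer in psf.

K_a = (1 − sin φ)/(1 + sin φ) = 0.3610.
γ' = 122.7 − 62.4 = 60.30 pcf.
Effective vertical stress at 13.0 ft: σ'_v = 96.6×7.0 + 60.30×6.00 = 1038 psf.
σ'_h = K_a σ'_v = 0.3610 × 1038 = 374.8 psf; u = γ_w × 6.00 = 374.4 psf.
Total σ_h = 374.8 + 374.4 = 749.2 psf.

749 psf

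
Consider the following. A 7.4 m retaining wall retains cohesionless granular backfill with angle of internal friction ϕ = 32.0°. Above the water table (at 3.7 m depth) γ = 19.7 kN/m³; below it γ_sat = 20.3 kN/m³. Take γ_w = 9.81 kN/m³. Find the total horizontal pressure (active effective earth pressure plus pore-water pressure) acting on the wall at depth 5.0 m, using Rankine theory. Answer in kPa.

39.3 kPa

K_a = (1 − sin φ)/(1 + sin φ) = 0.3073.
γ' = 20.3 − 9.81 = 10.49 kN/m³.
Effective vertical stress at 5.0 m: σ'_v = 19.7×3.7 + 10.49×1.30 = 86.53 kPa.
σ'_h = K_a σ'_v = 0.3073 × 86.53 = 26.59 kPa; u = γ_w × 1.30 = 12.75 kPa.
Total σ_h = 26.59 + 12.75 = 39.34 kPa.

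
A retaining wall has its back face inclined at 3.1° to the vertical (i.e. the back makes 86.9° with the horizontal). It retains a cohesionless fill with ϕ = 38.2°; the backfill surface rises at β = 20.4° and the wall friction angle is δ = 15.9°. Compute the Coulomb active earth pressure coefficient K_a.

0.306

K_a = sin²(α+φ) / [sin²α · sin(α−δ) · (1 + √{sin(φ+δ)sin(φ−β) / (sin(α−δ)sin(α+β))})²].
With α = 86.9°, φ = 38.2°, δ = 15.9°, β = 20.4°: K_a = 0.3058.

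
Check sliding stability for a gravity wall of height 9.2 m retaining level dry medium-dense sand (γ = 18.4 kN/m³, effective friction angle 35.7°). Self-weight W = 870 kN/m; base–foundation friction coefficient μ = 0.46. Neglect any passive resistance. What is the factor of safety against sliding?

1.95

K_a = tan²(45° − 35.7°/2) = 0.2630.
P_a = ½K_aγH² = 0.5×0.2630×18.4×9.2² = 204.8 kN/m, acting at H/3 = 3.067 m above the base.
FS_sliding = μW / P_a = 0.46×870 / 204.8 = 1.954.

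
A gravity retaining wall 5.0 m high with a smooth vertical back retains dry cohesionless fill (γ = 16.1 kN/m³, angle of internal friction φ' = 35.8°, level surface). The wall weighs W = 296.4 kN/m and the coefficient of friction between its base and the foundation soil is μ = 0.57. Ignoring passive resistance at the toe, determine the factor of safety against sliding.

K_a = tan²(45° − 35.8°/2) = 0.2619.
P_a = ½K_aγH² = 0.5×0.2619×16.1×5.0² = 52.70 kN/m, acting at H/3 = 1.667 m above the base.
FS_sliding = μW / P_a = 0.57×296.4 / 52.70 = 3.206.

3.21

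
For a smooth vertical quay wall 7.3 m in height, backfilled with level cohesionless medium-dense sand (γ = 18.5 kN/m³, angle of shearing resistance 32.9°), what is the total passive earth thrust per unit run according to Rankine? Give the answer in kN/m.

1670 kN/m

K_p = tan²(45° + φ/2) = 3.378.
P_p = ½ K_p γ H² = 0.5 × 3.378 × 18.5 × 7.3² = 1665 kN/m.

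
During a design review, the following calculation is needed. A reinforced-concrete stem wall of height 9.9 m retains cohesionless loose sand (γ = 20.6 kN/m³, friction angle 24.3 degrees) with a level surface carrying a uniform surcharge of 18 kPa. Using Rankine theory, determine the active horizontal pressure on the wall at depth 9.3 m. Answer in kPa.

87.4 kPa

K_a = (1 − sin φ)/(1 + sin φ) = 0.4169.
σ_v = γz + q = 20.6 × 9.3 + 18 = 209.6 kPa.
σ_h = K_a σ_v = 0.4169 × 209.6 = 87.38 kPa.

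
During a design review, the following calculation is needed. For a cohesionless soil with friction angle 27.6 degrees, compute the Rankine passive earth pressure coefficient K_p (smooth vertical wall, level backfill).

2.73

K_p = (1 + sin φ)/(1 − sin φ) = tan²(45° + 27.6°/2) = 2.726.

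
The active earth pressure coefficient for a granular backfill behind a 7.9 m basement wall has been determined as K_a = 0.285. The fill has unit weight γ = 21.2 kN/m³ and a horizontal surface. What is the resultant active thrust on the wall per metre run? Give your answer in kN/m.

P = ½ K_a γ H² = 0.5 × 0.285 × 21.2 × 7.9² = 188.5 kN/m.

189 kN/m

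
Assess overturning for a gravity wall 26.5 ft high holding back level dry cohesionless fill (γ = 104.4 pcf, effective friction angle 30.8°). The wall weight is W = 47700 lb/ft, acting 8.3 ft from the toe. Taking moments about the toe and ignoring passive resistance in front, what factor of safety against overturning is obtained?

3.79

K_a = tan²(45° − 30.8°/2) = 0.3227.
P_a = ½K_aγH² = 0.5×0.3227×104.4×26.5² = 11830 lb/ft, acting at H/3 = 8.833 ft above the base.
Overturning moment M_o = P_a × H/3 = 11830 × 8.833 = 104500.
Resisting moment M_r = W × 8.3 = 47700 × 8.3 = 395900.
FS_overturning = M_r/M_o = 395900/104500 = 3.789.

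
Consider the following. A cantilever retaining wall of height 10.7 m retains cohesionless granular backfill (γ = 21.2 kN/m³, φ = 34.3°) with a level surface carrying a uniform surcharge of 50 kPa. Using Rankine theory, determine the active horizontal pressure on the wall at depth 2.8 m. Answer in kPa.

30.5 kPa

K_a = (1 − sin φ)/(1 + sin φ) = 0.2792.
σ_v = γz + q = 21.2 × 2.8 + 50 = 109.4 kPa.
σ_h = K_a σ_v = 0.2792 × 109.4 = 30.53 kPa.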